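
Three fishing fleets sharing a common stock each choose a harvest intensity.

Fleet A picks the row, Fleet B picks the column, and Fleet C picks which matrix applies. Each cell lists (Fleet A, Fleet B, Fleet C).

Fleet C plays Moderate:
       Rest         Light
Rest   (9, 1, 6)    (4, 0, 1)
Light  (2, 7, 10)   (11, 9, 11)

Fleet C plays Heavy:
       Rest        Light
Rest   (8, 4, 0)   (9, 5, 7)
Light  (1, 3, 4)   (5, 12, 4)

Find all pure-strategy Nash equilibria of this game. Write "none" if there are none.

The pure Nash equilibria are (Rest, Rest, Moderate); (Rest, Light, Heavy); (Light, Light, Moderate).

For each strategy profile, look for a profitable unilateral deviation.
(Rest, Rest, Moderate): Fleet A gets 9, best alternative 2; Fleet B gets 1, best alternative 0; Fleet C gets 6, best alternative 0. No profitable deviation — NE.
(Rest, Rest, Heavy): Fleet B can switch to Light (4 → 5). Not NE.
(Rest, Light, Moderate): Fleet A can switch to Light (4 → 11). Not NE.
(Rest, Light, Heavy): Fleet A gets 9, best alternative 5; Fleet B gets 5, best alternative 4; Fleet C gets 7, best alternative 1. No profitable deviation — NE.
(Light, Rest, Moderate): Fleet A can switch to Rest (2 → 9). Not NE.
(Light, Rest, Heavy): Fleet A can switch to Rest (1 → 8). Not NE.
(Light, Light, Moderate): Fleet A gets 11, best alternative 4; Fleet B gets 9, best alternative 7; Fleet C gets 11, best alternative 4. No profitable deviation — NE.
(Light, Light, Heavy): Fleet A can switch to Rest (5 → 9). Not NE.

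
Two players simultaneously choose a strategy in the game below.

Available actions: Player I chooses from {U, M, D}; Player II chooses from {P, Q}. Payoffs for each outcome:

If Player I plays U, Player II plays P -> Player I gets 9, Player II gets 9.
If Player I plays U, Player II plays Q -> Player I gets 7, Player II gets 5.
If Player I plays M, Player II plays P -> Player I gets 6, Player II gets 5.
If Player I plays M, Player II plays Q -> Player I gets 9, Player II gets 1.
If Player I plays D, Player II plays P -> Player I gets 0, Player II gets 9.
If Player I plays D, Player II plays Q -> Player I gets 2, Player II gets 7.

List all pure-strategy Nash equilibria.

Pure NE: (U, P)

Player I against P: payoffs 9, 6, 0 → best response U.
Player I against Q: payoffs 7, 9, 2 → best response M.
Player II against U: payoffs 9, 5 → best response P.
Player II against M: payoffs 5, 1 → best response P.
Player II against D: payoffs 9, 7 → best response P.
Mutual best responses: (U, P).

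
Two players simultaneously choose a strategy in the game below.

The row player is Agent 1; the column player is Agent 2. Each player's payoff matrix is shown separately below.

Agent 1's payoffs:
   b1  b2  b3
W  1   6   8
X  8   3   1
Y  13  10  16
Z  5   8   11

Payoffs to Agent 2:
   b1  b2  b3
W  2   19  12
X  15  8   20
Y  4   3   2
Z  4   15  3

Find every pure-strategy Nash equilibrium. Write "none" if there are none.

(W, b1): Agent 1 can switch to X (1 → 8). Not NE.
(W, b2): Agent 1 can switch to Y (6 → 10). Not NE.
(W, b3): Agent 1 can switch to Y (8 → 16). Not NE.
(X, b1): Agent 1 can switch to Y (8 → 13). Not NE.
(X, b2): Agent 1 can switch to W (3 → 6). Not NE.
(X, b3): Agent 1 can switch to W (1 → 8). Not NE.
(Y, b1): Agent 1 gets 13, best alternative 8; Agent 2 gets 4, best alternative 3. No profitable deviation — NE.
(Y, b2): Agent 2 can switch to b1 (3 → 4). Not NE.
(Y, b3): Agent 2 can switch to b1 (2 → 4). Not NE.
(Z, b1): Agent 1 can switch to X (5 → 8). Not NE.
(Z, b2): Agent 1 can switch to Y (8 → 10). Not NE.
(The remaining 1 profile has a profitable deviation by the same check.)

(Y, b1)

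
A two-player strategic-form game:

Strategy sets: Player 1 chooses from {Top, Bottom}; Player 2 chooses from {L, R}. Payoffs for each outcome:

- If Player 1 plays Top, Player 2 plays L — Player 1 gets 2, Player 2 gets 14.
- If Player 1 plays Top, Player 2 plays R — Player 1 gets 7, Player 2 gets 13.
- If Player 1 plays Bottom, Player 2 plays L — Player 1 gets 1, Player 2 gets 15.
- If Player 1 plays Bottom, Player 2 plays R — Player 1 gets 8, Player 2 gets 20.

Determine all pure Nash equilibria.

Player 1 against L: payoffs 2, 1 → best response Top.
Player 1 against R: payoffs 7, 8 → best response Bottom.
Player 2 against Top: payoffs 14, 13 → best response L.
Player 2 against Bottom: payoffs 15, 20 → best response R.
Mutual best responses: (Top, L); (Bottom, R).

Pure-strategy Nash equilibria: (Top, L); (Bottom, R)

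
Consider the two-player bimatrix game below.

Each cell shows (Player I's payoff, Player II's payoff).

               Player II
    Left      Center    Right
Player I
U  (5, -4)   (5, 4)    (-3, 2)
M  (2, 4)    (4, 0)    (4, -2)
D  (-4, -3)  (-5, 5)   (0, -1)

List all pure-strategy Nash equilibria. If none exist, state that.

The unique pure-strategy Nash equilibrium is (U, Center).

For each player, find the best response to each opponent profile; mutual best responses are the pure NE.
Player I against Left: payoffs 5, 2, -4 → best response U.
Player I against Center: payoffs 5, 4, -5 → best response U.
Player I against Right: payoffs -3, 4, 0 → best response M.
Player II against U: payoffs -4, 4, 2 → best response Center.
Player II against M: payoffs 4, 0, -2 → best response Left.
Player II against D: payoffs -3, 5, -1 → best response Center.
Mutual best responses: (U, Center).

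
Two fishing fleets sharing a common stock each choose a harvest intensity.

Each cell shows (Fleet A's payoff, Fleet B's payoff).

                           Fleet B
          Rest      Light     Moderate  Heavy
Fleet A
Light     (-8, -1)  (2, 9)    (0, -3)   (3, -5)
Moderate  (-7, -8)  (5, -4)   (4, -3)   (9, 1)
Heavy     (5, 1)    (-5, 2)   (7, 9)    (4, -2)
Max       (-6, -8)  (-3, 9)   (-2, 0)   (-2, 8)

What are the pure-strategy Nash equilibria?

Fleet A against Rest: payoffs -8, -7, 5, -6 → best response Heavy.
Fleet A against Light: payoffs 2, 5, -5, -3 → best response Moderate.
Fleet A against Moderate: payoffs 0, 4, 7, -2 → best response Heavy.
Fleet A against Heavy: payoffs 3, 9, 4, -2 → best response Moderate.
Fleet B against Light: payoffs -1, 9, -3, -5 → best response Light.
Fleet B against Moderate: payoffs -8, -4, -3, 1 → best response Heavy.
Fleet B against Heavy: payoffs 1, 2, 9, -2 → best response Moderate.
Fleet B against Max: payoffs -8, 9, 0, 8 → best response Light.
Mutual best responses: (Moderate, Heavy); (Heavy, Moderate).

Pure-strategy Nash equilibria: (Moderate, Heavy), (Heavy, Moderate)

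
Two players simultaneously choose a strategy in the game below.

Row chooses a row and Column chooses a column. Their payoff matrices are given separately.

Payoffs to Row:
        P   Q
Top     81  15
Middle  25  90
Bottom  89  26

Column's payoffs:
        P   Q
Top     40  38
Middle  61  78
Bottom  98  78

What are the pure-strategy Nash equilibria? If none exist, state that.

(Top, P): Row can switch to Bottom (81 → 89). Not NE.
(Top, Q): Row can switch to Middle (15 → 90). Not NE.
(Middle, P): Row can switch to Top (25 → 81). Not NE.
(Middle, Q): Row gets 90, best alternative 26; Column gets 78, best alternative 61. No profitable deviation — NE.
(Bottom, P): Row gets 89, best alternative 81; Column gets 98, best alternative 78. No profitable deviation — NE.
(Bottom, Q): Row can switch to Middle (26 → 90). Not NE.

The pure Nash equilibria are (Middle, Q), (Bottom, P).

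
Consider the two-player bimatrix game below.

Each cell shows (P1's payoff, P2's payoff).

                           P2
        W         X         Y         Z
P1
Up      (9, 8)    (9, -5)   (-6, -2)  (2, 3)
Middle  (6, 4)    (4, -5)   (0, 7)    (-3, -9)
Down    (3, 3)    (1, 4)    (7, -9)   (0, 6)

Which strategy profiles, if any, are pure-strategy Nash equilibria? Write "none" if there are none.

For each strategy profile, look for a profitable unilateral deviation.
(Up, W): P1 gets 9, best alternative 6; P2 gets 8, best alternative 3. No profitable deviation — NE.
(Up, X): P2 can switch to W (-5 → 8). Not NE.
(Up, Y): P1 can switch to Middle (-6 → 0). Not NE.
(Up, Z): P2 can switch to W (3 → 8). Not NE.
(Middle, W): P1 can switch to Up (6 → 9). Not NE.
(Middle, X): P1 can switch to Up (4 → 9). Not NE.
(Middle, Y): P1 can switch to Down (0 → 7). Not NE.
(Middle, Z): P1 can switch to Up (-3 → 2). Not NE.
(Down, W): P1 can switch to Up (3 → 9). Not NE.
(The remaining 3 profiles each have a profitable deviation by the same check.)

(Up, W)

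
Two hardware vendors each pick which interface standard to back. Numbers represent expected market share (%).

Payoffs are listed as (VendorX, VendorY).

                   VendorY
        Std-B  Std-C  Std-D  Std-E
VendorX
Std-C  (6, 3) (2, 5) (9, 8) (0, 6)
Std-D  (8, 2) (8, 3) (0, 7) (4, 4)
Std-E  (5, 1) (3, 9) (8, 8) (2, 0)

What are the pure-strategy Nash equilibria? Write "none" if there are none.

VendorX against Std-B: payoffs 6, 8, 5 → best response Std-D.
VendorX against Std-C: payoffs 2, 8, 3 → best response Std-D.
VendorX against Std-D: payoffs 9, 0, 8 → best response Std-C.
VendorX against Std-E: payoffs 0, 4, 2 → best response Std-D.
VendorY against Std-C: payoffs 3, 5, 8, 6 → best response Std-D.
VendorY against Std-D: payoffs 2, 3, 7, 4 → best response Std-D.
VendorY against Std-E: payoffs 1, 9, 8, 0 → best response Std-C.
Mutual best responses: (Std-C, Std-D).

Pure NE: (Std-C, Std-D)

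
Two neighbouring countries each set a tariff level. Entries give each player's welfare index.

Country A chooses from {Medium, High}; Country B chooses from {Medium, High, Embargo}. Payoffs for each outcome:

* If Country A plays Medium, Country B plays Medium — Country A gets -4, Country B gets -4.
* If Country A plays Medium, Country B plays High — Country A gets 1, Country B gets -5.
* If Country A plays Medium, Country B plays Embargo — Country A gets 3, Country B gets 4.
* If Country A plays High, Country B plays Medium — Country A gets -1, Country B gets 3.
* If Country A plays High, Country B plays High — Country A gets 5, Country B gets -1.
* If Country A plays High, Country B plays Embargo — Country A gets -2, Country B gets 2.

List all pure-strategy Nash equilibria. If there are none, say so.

(Medium, Embargo); (High, Medium)

(Medium, Medium): Country A can switch to High (-4 → -1). Not NE.
(Medium, High): Country A can switch to High (1 → 5). Not NE.
(Medium, Embargo): Country A gets 3, best alternative -2; Country B gets 4, best alternative -4. No profitable deviation — NE.
(High, Medium): Country A gets -1, best alternative -4; Country B gets 3, best alternative 2. No profitable deviation — NE.
(High, High): Country B can switch to Medium (-1 → 3). Not NE.
(High, Embargo): Country A can switch to Medium (-2 → 3). Not NE.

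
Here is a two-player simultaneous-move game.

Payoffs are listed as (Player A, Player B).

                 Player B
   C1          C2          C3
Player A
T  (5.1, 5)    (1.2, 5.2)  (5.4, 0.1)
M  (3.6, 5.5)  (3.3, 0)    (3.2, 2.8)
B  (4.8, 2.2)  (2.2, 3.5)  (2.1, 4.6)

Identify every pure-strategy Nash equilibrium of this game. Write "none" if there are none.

No pure-strategy Nash equilibrium.

Player A against C1: payoffs 5.1, 3.6, 4.8 → best response T.
Player A against C2: payoffs 1.2, 3.3, 2.2 → best response M.
Player A against C3: payoffs 5.4, 3.2, 2.1 → best response T.
Player B against T: payoffs 5, 5.2, 0.1 → best response C2.
Player B against M: payoffs 5.5, 0, 2.8 → best response C1.
Player B against B: payoffs 2.2, 3.5, 4.6 → best response C3.
No profile is a mutual best response for all players.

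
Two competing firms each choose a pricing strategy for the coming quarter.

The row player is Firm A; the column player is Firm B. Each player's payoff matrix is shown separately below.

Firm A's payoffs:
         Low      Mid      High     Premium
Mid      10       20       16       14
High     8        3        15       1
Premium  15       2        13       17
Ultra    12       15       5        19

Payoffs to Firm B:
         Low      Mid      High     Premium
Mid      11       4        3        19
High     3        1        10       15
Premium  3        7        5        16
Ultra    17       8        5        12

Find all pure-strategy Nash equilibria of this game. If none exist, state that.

No pure-strategy Nash equilibrium.

Firm A against Low: payoffs 10, 8, 15, 12 → best response Premium.
Firm A against Mid: payoffs 20, 3, 2, 15 → best response Mid.
Firm A against High: payoffs 16, 15, 13, 5 → best response Mid.
Firm A against Premium: payoffs 14, 1, 17, 19 → best response Ultra.
Firm B against Mid: payoffs 11, 4, 3, 19 → best response Premium.
Firm B against High: payoffs 3, 1, 10, 15 → best response Premium.
Firm B against Premium: payoffs 3, 7, 5, 16 → best response Premium.
Firm B against Ultra: payoffs 17, 8, 5, 12 → best response Low.
No profile is a mutual best response for all players.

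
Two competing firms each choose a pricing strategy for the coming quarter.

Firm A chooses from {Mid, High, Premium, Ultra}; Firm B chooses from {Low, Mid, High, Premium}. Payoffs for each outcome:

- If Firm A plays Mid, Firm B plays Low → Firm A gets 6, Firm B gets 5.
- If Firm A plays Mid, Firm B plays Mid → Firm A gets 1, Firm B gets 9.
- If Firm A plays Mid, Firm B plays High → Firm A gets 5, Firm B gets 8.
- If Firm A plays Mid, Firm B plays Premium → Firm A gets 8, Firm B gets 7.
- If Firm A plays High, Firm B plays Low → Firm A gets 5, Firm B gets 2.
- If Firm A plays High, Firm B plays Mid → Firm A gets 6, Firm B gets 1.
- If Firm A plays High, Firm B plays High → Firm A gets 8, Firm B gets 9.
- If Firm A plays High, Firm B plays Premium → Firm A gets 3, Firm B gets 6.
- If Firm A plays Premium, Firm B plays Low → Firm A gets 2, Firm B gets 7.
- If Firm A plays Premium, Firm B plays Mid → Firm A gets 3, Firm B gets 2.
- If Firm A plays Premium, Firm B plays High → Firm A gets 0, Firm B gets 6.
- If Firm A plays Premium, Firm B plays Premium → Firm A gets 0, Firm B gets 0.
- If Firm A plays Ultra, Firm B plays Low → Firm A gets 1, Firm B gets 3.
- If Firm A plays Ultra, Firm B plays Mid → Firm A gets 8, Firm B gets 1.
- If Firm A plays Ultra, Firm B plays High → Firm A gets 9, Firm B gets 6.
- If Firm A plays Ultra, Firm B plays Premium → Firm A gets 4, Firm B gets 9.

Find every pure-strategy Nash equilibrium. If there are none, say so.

none

For each strategy profile, look for a profitable unilateral deviation.
(Mid, Low): Firm B can switch to Mid (5 → 9). Not NE.
(Mid, Mid): Firm A can switch to High (1 → 6). Not NE.
(Mid, High): Firm A can switch to High (5 → 8). Not NE.
(Mid, Premium): Firm B can switch to Mid (7 → 9). Not NE.
(High, Low): Firm A can switch to Mid (5 → 6). Not NE.
(High, Mid): Firm A can switch to Ultra (6 → 8). Not NE.
(High, High): Firm A can switch to Ultra (8 → 9). Not NE.
(High, Premium): Firm A can switch to Mid (3 → 8). Not NE.
(Premium, Low): Firm A can switch to Mid (2 → 6). Not NE.
(Premium, Mid): Firm A can switch to High (3 → 6). Not NE.
(Premium, High): Firm A can switch to Mid (0 → 5). Not NE.
(Premium, Premium): Firm A can switch to Mid (0 → 8). Not NE.
(The remaining 4 profiles each have a profitable deviation by the same check.)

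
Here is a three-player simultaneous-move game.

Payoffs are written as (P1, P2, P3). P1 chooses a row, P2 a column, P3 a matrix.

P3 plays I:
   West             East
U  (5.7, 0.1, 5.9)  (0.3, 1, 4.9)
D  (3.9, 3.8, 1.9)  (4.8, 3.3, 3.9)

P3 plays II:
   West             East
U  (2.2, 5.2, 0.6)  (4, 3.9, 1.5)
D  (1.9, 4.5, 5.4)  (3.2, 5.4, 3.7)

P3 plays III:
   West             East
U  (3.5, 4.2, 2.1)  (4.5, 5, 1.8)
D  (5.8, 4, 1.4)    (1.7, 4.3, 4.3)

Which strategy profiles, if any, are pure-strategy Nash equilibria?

(U, West, I): P2 can switch to East (0.1 → 1). Not NE.
(U, West, II): P3 can switch to I (0.6 → 5.9). Not NE.
(U, West, III): P1 can switch to D (3.5 → 5.8). Not NE.
(U, East, I): P1 can switch to D (0.3 → 4.8). Not NE.
(U, East, II): P2 can switch to West (3.9 → 5.2). Not NE.
(U, East, III): P3 can switch to I (1.8 → 4.9). Not NE.
(D, West, I): P1 can switch to U (3.9 → 5.7). Not NE.
(D, West, II): P1 can switch to U (1.9 → 2.2). Not NE.
(D, West, III): P2 can switch to East (4 → 4.3). Not NE.
(D, East, I): P2 can switch to West (3.3 → 3.8). Not NE.
(The remaining 2 profiles each have a profitable deviation by the same check.)

No pure-strategy Nash equilibrium.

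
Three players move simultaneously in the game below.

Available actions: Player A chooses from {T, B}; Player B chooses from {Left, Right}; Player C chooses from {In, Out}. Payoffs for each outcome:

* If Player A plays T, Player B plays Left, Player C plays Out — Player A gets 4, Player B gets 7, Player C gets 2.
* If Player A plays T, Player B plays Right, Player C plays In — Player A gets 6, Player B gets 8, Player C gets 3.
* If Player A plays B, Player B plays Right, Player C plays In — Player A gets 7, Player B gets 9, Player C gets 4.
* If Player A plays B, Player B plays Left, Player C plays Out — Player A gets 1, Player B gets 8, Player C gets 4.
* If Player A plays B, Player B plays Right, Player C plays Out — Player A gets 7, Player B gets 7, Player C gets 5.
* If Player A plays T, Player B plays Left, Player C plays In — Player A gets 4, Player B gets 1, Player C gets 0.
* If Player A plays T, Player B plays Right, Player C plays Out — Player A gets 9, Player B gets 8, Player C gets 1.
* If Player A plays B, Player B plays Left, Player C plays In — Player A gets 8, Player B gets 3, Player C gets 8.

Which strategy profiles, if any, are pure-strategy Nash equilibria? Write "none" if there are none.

Player A against (Left, In): payoffs 4, 8 → best response B.
Player A against (Left, Out): payoffs 4, 1 → best response T.
Player A against (Right, In): payoffs 6, 7 → best response B.
Player A against (Right, Out): payoffs 9, 7 → best response T.
Player B against (T, In): payoffs 1, 8 → best response Right.
Player B against (T, Out): payoffs 7, 8 → best response Right.
Player B against (B, In): payoffs 3, 9 → best response Right.
Player B against (B, Out): payoffs 8, 7 → best response Left.
Player C against (T, Left): payoffs 0, 2 → best response Out.
Player C against (T, Right): payoffs 3, 1 → best response In.
Player C against (B, Left): payoffs 8, 4 → best response In.
Player C against (B, Right): payoffs 4, 5 → best response Out.
No profile is a mutual best response for all players.

No pure-strategy Nash equilibrium.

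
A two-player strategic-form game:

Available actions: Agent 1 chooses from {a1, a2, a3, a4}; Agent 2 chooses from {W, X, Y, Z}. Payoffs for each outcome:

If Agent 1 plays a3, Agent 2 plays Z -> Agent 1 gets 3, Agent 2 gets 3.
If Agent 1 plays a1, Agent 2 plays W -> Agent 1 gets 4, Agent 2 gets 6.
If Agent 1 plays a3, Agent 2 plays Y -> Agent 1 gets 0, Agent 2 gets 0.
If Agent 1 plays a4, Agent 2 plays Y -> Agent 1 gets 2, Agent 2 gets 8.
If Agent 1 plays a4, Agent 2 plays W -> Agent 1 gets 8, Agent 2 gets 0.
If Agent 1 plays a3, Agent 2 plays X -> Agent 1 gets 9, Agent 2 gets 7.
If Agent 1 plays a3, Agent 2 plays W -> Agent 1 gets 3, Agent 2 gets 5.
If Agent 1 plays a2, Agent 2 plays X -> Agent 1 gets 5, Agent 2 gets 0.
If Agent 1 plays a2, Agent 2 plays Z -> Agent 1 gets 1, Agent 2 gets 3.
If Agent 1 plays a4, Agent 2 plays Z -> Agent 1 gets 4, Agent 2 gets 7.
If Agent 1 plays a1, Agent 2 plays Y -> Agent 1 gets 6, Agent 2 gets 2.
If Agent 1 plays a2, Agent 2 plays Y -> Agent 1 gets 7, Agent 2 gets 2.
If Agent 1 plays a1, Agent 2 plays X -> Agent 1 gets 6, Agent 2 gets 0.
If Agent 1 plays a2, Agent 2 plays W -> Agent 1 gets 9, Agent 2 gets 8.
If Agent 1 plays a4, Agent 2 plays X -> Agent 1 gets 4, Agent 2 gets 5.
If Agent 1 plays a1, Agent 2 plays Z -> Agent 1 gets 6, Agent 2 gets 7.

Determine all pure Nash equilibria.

(a1, W): Agent 1 can switch to a2 (4 → 9). Not NE.
(a1, X): Agent 1 can switch to a3 (6 → 9). Not NE.
(a1, Y): Agent 1 can switch to a2 (6 → 7). Not NE.
(a1, Z): Agent 1 gets 6, best alternative 4; Agent 2 gets 7, best alternative 6. No profitable deviation — NE.
(a2, W): Agent 1 gets 9, best alternative 8; Agent 2 gets 8, best alternative 3. No profitable deviation — NE.
(a2, X): Agent 1 can switch to a1 (5 → 6). Not NE.
(a2, Y): Agent 2 can switch to W (2 → 8). Not NE.
(a2, Z): Agent 1 can switch to a1 (1 → 6). Not NE.
(a3, W): Agent 1 can switch to a1 (3 → 4). Not NE.
(a3, X): Agent 1 gets 9, best alternative 6; Agent 2 gets 7, best alternative 5. No profitable deviation — NE.
(a3, Y): Agent 1 can switch to a1 (0 → 6). Not NE.
(a3, Z): Agent 1 can switch to a1 (3 → 6). Not NE.
(a4, W): Agent 1 can switch to a2 (8 → 9). Not NE.
(a4, X): Agent 1 can switch to a1 (4 → 6). Not NE.
(a4, Y): Agent 1 can switch to a1 (2 → 6). Not NE.
(The remaining 1 profile has a profitable deviation by the same check.)

Pure-strategy Nash equilibria: (a1, Z); (a2, W); (a3, X)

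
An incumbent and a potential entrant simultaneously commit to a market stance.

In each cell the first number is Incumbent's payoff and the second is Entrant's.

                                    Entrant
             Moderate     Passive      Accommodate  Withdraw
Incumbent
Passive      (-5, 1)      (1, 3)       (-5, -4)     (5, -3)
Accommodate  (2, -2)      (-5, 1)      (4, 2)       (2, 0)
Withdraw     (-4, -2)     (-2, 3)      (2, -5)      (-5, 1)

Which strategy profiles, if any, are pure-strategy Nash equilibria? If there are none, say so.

Incumbent against Moderate: payoffs -5, 2, -4 → best response Accommodate.
Incumbent against Passive: payoffs 1, -5, -2 → best response Passive.
Incumbent against Accommodate: payoffs -5, 4, 2 → best response Accommodate.
Incumbent against Withdraw: payoffs 5, 2, -5 → best response Passive.
Entrant against Passive: payoffs 1, 3, -4, -3 → best response Passive.
Entrant against Accommodate: payoffs -2, 1, 2, 0 → best response Accommodate.
Entrant against Withdraw: payoffs -2, 3, -5, 1 → best response Passive.
Mutual best responses: (Passive, Passive); (Accommodate, Accommodate).

(Passive, Passive) and (Accommodate, Accommodate)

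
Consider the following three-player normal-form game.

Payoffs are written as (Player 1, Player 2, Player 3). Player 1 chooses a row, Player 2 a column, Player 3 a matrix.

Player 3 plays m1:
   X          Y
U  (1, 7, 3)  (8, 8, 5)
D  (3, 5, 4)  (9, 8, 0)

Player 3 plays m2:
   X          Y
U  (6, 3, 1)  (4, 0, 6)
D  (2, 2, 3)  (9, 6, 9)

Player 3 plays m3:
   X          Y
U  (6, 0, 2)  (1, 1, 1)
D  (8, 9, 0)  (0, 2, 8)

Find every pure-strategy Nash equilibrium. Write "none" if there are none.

Player 1 against (X, m1): payoffs 1, 3 → best response D.
Player 1 against (X, m2): payoffs 6, 2 → best response U.
Player 1 against (X, m3): payoffs 6, 8 → best response D.
Player 1 against (Y, m1): payoffs 8, 9 → best response D.
Player 1 against (Y, m2): payoffs 4, 9 → best response D.
Player 1 against (Y, m3): payoffs 1, 0 → best response U.
Player 2 against (U, m1): payoffs 7, 8 → best response Y.
Player 2 against (U, m2): payoffs 3, 0 → best response X.
Player 2 against (U, m3): payoffs 0, 1 → best response Y.
Player 2 against (D, m1): payoffs 5, 8 → best response Y.
Player 2 against (D, m2): payoffs 2, 6 → best response Y.
Player 2 against (D, m3): payoffs 9, 2 → best response X.
Player 3 against (U, X): payoffs 3, 1, 2 → best response m1.
Player 3 against (U, Y): payoffs 5, 6, 1 → best response m2.
Player 3 against (D, X): payoffs 4, 3, 0 → best response m1.
Player 3 against (D, Y): payoffs 0, 9, 8 → best response m2.
Mutual best responses: (D, Y, m2).

Pure NE: (D, Y, m2)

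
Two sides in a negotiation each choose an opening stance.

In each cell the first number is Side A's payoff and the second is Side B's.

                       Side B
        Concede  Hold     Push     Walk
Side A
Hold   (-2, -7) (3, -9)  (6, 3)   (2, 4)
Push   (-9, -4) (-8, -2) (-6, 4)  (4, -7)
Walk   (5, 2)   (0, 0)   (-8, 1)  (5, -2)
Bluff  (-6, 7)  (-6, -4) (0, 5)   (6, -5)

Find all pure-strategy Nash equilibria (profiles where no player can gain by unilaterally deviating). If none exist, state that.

Side A against Concede: payoffs -2, -9, 5, -6 → best response Walk.
Side A against Hold: payoffs 3, -8, 0, -6 → best response Hold.
Side A against Push: payoffs 6, -6, -8, 0 → best response Hold.
Side A against Walk: payoffs 2, 4, 5, 6 → best response Bluff.
Side B against Hold: payoffs -7, -9, 3, 4 → best response Walk.
Side B against Push: payoffs -4, -2, 4, -7 → best response Push.
Side B against Walk: payoffs 2, 0, 1, -2 → best response Concede.
Side B against Bluff: payoffs 7, -4, 5, -5 → best response Concede.
Mutual best responses: (Walk, Concede).

The unique pure-strategy Nash equilibrium is (Walk, Concede).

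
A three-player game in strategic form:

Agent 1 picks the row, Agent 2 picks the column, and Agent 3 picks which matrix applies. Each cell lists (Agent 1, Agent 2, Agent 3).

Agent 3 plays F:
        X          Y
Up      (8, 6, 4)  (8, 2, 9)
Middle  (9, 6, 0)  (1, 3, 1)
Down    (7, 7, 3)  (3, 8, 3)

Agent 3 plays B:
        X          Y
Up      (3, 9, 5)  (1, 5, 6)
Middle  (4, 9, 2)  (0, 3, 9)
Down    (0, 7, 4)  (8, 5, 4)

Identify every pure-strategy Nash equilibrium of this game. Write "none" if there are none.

Agent 1 against (X, F): payoffs 8, 9, 7 → best response Middle.
Agent 1 against (X, B): payoffs 3, 4, 0 → best response Middle.
Agent 1 against (Y, F): payoffs 8, 1, 3 → best response Up.
Agent 1 against (Y, B): payoffs 1, 0, 8 → best response Down.
Agent 2 against (Up, F): payoffs 6, 2 → best response X.
Agent 2 against (Up, B): payoffs 9, 5 → best response X.
Agent 2 against (Middle, F): payoffs 6, 3 → best response X.
Agent 2 against (Middle, B): payoffs 9, 3 → best response X.
Agent 2 against (Down, F): payoffs 7, 8 → best response Y.
Agent 2 against (Down, B): payoffs 7, 5 → best response X.
Agent 3 against (Up, X): payoffs 4, 5 → best response B.
Agent 3 against (Up, Y): payoffs 9, 6 → best response F.
Agent 3 against (Middle, X): payoffs 0, 2 → best response B.
Agent 3 against (Middle, Y): payoffs 1, 9 → best response B.
Agent 3 against (Down, X): payoffs 3, 4 → best response B.
Agent 3 against (Down, Y): payoffs 3, 4 → best response B.
Mutual best responses: (Middle, X, B).

Pure NE: (Middle, X, B)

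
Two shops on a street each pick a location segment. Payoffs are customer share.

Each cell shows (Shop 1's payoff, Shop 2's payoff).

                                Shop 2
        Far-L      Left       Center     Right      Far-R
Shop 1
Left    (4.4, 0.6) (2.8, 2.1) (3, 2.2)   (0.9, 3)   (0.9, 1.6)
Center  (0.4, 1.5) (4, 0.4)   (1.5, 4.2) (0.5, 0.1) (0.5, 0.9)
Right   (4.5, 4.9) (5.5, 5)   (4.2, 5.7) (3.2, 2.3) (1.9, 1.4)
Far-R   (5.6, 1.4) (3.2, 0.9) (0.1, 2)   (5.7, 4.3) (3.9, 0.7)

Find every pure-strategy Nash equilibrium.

Pure-strategy Nash equilibria: (Right, Center); (Far-R, Right)

(Left, Far-L): Shop 1 can switch to Right (4.4 → 4.5). Not NE.
(Left, Left): Shop 1 can switch to Center (2.8 → 4). Not NE.
(Left, Center): Shop 1 can switch to Right (3 → 4.2). Not NE.
(Left, Right): Shop 1 can switch to Right (0.9 → 3.2). Not NE.
(Left, Far-R): Shop 1 can switch to Right (0.9 → 1.9). Not NE.
(Center, Far-L): Shop 1 can switch to Left (0.4 → 4.4). Not NE.
(Right, Center): Shop 1 gets 4.2, best alternative 3; Shop 2 gets 5.7, best alternative 5. No profitable deviation — NE.
(Far-R, Right): Shop 1 gets 5.7, best alternative 3.2; Shop 2 gets 4.3, best alternative 2. No profitable deviation — NE.
(The remaining 12 profiles each have a profitable deviation by the same check.)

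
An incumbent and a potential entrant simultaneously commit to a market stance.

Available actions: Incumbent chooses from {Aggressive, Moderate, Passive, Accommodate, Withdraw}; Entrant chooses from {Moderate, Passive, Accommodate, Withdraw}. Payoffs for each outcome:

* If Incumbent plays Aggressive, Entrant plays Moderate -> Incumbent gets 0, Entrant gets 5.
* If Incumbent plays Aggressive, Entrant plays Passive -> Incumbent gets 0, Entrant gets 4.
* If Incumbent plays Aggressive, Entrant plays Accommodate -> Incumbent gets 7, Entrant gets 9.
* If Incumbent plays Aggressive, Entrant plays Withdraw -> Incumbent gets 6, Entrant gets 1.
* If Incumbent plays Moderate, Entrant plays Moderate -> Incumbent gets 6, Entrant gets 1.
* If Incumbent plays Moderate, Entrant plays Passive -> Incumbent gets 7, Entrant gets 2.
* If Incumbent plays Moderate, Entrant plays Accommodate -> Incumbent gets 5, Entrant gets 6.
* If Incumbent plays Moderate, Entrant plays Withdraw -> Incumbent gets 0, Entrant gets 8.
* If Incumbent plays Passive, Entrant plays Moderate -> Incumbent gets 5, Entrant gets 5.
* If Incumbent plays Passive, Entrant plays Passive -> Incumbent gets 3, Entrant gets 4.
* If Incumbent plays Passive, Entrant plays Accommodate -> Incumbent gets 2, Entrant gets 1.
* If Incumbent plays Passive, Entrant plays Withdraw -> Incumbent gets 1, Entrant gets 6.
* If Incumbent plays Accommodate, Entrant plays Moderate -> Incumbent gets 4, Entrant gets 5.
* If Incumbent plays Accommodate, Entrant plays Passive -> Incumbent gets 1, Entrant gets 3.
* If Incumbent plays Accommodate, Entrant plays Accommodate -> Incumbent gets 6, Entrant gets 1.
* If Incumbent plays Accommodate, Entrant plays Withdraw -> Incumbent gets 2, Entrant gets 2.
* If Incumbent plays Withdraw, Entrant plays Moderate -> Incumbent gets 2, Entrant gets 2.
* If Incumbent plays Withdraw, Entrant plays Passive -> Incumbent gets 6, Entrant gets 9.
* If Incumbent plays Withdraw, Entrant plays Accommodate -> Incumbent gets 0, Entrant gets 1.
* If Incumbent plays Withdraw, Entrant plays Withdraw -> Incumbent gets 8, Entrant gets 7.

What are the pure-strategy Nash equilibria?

The unique pure-strategy Nash equilibrium is (Aggressive, Accommodate).

(Aggressive, Moderate): Incumbent can switch to Moderate (0 → 6). Not NE.
(Aggressive, Passive): Incumbent can switch to Moderate (0 → 7). Not NE.
(Aggressive, Accommodate): Incumbent gets 7, best alternative 6; Entrant gets 9, best alternative 5. No profitable deviation — NE.
(Aggressive, Withdraw): Incumbent can switch to Withdraw (6 → 8). Not NE.
(Moderate, Moderate): Entrant can switch to Passive (1 → 2). Not NE.
(Moderate, Passive): Entrant can switch to Accommodate (2 → 6). Not NE.
(Moderate, Accommodate): Incumbent can switch to Aggressive (5 → 7). Not NE.
(Moderate, Withdraw): Incumbent can switch to Aggressive (0 → 6). Not NE.
(Passive, Moderate): Incumbent can switch to Moderate (5 → 6). Not NE.
(Passive, Passive): Incumbent can switch to Moderate (3 → 7). Not NE.
(Passive, Accommodate): Incumbent can switch to Aggressive (2 → 7). Not NE.
(The remaining 9 profiles each have a profitable deviation by the same check.)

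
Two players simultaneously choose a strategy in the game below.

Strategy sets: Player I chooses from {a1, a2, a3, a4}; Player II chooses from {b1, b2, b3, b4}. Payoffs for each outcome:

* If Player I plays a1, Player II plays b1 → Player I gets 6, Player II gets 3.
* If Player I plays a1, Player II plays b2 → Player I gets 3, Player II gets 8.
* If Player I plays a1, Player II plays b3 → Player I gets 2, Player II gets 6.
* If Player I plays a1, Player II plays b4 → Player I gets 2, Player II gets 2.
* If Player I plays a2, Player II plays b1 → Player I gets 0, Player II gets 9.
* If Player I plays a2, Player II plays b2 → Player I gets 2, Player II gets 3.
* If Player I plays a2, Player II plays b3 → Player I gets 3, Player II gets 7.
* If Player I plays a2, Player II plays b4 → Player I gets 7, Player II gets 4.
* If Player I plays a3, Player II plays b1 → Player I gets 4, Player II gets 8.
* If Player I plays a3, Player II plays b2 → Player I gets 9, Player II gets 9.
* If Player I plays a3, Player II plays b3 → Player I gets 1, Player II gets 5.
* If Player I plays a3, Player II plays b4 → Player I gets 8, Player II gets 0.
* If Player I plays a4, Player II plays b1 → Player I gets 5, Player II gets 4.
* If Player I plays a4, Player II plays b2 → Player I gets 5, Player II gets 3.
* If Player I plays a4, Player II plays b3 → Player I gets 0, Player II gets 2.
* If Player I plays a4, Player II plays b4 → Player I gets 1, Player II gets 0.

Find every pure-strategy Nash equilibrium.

(a1, b1): Player II can switch to b2 (3 → 8). Not NE.
(a1, b2): Player I can switch to a3 (3 → 9). Not NE.
(a1, b3): Player I can switch to a2 (2 → 3). Not NE.
(a1, b4): Player I can switch to a2 (2 → 7). Not NE.
(a2, b1): Player I can switch to a1 (0 → 6). Not NE.
(a2, b2): Player I can switch to a1 (2 → 3). Not NE.
(a2, b3): Player II can switch to b1 (7 → 9). Not NE.
(a2, b4): Player I can switch to a3 (7 → 8). Not NE.
(a3, b2): Player I gets 9, best alternative 5; Player II gets 9, best alternative 8. No profitable deviation — NE.
(The remaining 7 profiles each have a profitable deviation by the same check.)

The unique pure-strategy Nash equilibrium is (a3, b2).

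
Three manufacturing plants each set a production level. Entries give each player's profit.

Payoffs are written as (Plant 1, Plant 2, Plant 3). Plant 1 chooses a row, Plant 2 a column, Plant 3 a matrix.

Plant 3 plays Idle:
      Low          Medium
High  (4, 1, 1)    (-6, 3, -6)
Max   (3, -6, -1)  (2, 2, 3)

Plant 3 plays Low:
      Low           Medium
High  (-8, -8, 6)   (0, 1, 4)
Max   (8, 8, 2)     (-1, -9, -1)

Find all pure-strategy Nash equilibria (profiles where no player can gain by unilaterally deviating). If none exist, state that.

The pure Nash equilibria are (High, Medium, Low), (Max, Low, Low), (Max, Medium, Idle).

For each player, find the best response to each opponent profile; mutual best responses are the pure NE.
Plant 1 against (Low, Idle): payoffs 4, 3 → best response High.
Plant 1 against (Low, Low): payoffs -8, 8 → best response Max.
Plant 1 against (Medium, Idle): payoffs -6, 2 → best response Max.
Plant 1 against (Medium, Low): payoffs 0, -1 → best response High.
Plant 2 against (High, Idle): payoffs 1, 3 → best response Medium.
Plant 2 against (High, Low): payoffs -8, 1 → best response Medium.
Plant 2 against (Max, Idle): payoffs -6, 2 → best response Medium.
Plant 2 against (Max, Low): payoffs 8, -9 → best response Low.
Plant 3 against (High, Low): payoffs 1, 6 → best response Low.
Plant 3 against (High, Medium): payoffs -6, 4 → best response Low.
Plant 3 against (Max, Low): payoffs -1, 2 → best response Low.
Plant 3 against (Max, Medium): payoffs 3, -1 → best response Idle.
Mutual best responses: (High, Medium, Low); (Max, Low, Low); (Max, Medium, Idle).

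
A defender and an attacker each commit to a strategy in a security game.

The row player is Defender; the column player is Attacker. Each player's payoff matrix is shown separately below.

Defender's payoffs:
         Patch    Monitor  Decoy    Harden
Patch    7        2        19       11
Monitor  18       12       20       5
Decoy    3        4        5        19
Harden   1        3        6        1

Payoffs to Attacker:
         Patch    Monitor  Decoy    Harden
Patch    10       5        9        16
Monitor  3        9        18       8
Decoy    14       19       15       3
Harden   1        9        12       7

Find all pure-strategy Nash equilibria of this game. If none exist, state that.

(Patch, Patch): Defender can switch to Monitor (7 → 18). Not NE.
(Patch, Monitor): Defender can switch to Monitor (2 → 12). Not NE.
(Patch, Decoy): Defender can switch to Monitor (19 → 20). Not NE.
(Patch, Harden): Defender can switch to Decoy (11 → 19). Not NE.
(Monitor, Patch): Attacker can switch to Monitor (3 → 9). Not NE.
(Monitor, Monitor): Attacker can switch to Decoy (9 → 18). Not NE.
(Monitor, Decoy): Defender gets 20, best alternative 19; Attacker gets 18, best alternative 9. No profitable deviation — NE.
(Monitor, Harden): Defender can switch to Patch (5 → 11). Not NE.
(Decoy, Patch): Defender can switch to Patch (3 → 7). Not NE.
(Decoy, Monitor): Defender can switch to Monitor (4 → 12). Not NE.
(Decoy, Decoy): Defender can switch to Patch (5 → 19). Not NE.
(The remaining 5 profiles each have a profitable deviation by the same check.)

(Monitor, Decoy)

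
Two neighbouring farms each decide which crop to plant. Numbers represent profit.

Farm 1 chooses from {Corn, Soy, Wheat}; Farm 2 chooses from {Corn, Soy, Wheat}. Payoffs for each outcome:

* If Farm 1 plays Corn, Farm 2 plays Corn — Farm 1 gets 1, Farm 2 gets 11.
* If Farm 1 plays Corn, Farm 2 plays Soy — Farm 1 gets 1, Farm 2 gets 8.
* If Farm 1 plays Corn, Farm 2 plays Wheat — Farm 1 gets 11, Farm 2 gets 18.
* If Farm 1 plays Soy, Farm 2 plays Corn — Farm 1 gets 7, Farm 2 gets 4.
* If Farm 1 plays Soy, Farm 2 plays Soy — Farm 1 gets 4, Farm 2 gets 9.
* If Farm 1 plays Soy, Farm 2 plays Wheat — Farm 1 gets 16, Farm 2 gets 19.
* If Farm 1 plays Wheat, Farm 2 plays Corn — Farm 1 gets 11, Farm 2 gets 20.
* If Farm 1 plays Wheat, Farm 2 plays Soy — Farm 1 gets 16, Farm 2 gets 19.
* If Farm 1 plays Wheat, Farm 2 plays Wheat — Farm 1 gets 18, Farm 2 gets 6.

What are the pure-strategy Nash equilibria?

(Corn, Corn): Farm 1 can switch to Soy (1 → 7). Not NE.
(Corn, Soy): Farm 1 can switch to Soy (1 → 4). Not NE.
(Corn, Wheat): Farm 1 can switch to Soy (11 → 16). Not NE.
(Soy, Corn): Farm 1 can switch to Wheat (7 → 11). Not NE.
(Soy, Soy): Farm 1 can switch to Wheat (4 → 16). Not NE.
(Soy, Wheat): Farm 1 can switch to Wheat (16 → 18). Not NE.
(Wheat, Corn): Farm 1 gets 11, best alternative 7; Farm 2 gets 20, best alternative 19. No profitable deviation — NE.
(Wheat, Soy): Farm 2 can switch to Corn (19 → 20). Not NE.
(Wheat, Wheat): Farm 2 can switch to Corn (6 → 20). Not NE.

Pure NE: (Wheat, Corn)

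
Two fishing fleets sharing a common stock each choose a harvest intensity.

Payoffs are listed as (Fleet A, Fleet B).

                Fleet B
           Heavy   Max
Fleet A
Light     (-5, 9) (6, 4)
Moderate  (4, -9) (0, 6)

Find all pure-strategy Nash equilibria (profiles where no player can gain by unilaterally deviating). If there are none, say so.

This game has no pure Nash equilibrium.

Mark each player's best response to every combination of opponents' strategies; a profile where every player is best-responding is a pure Nash equilibrium.
Fleet A against Heavy: payoffs -5, 4 → best response Moderate.
Fleet A against Max: payoffs 6, 0 → best response Light.
Fleet B against Light: payoffs 9, 4 → best response Heavy.
Fleet B against Moderate: payoffs -9, 6 → best response Max.
No profile is a mutual best response for all players.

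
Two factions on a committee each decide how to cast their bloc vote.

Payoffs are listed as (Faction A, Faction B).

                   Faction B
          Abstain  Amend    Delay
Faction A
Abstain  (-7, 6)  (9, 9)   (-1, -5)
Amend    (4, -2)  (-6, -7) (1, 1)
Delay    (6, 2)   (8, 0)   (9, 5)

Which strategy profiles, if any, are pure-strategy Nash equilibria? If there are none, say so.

(Abstain, Abstain): Faction A can switch to Amend (-7 → 4). Not NE.
(Abstain, Amend): Faction A gets 9, best alternative 8; Faction B gets 9, best alternative 6. No profitable deviation — NE.
(Abstain, Delay): Faction A can switch to Amend (-1 → 1). Not NE.
(Amend, Abstain): Faction A can switch to Delay (4 → 6). Not NE.
(Amend, Amend): Faction A can switch to Abstain (-6 → 9). Not NE.
(Amend, Delay): Faction A can switch to Delay (1 → 9). Not NE.
(Delay, Abstain): Faction B can switch to Delay (2 → 5). Not NE.
(Delay, Amend): Faction A can switch to Abstain (8 → 9). Not NE.
(Delay, Delay): Faction A gets 9, best alternative 1; Faction B gets 5, best alternative 2. No profitable deviation — NE.

Pure-strategy Nash equilibria: (Abstain, Amend) and (Delay, Delay)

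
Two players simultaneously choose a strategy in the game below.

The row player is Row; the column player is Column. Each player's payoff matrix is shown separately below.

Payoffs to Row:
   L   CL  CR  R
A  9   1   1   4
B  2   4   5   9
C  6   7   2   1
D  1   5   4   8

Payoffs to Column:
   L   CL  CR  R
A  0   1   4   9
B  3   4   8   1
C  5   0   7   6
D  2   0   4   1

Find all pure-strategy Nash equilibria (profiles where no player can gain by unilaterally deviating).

For each player, find the best response to each opponent profile; mutual best responses are the pure NE.
Row against L: payoffs 9, 2, 6, 1 → best response A.
Row against CL: payoffs 1, 4, 7, 5 → best response C.
Row against CR: payoffs 1, 5, 2, 4 → best response B.
Row against R: payoffs 4, 9, 1, 8 → best response B.
Column against A: payoffs 0, 1, 4, 9 → best response R.
Column against B: payoffs 3, 4, 8, 1 → best response CR.
Column against C: payoffs 5, 0, 7, 6 → best response CR.
Column against D: payoffs 2, 0, 4, 1 → best response CR.
Mutual best responses: (B, CR).

The unique pure-strategy Nash equilibrium is (B, CR).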